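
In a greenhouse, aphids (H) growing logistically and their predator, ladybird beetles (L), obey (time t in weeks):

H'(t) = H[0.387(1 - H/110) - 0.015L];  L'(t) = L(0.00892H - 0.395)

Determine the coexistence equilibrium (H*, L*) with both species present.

From dL/dt = 0 with L > 0: 0.00892H* = 0.395, so H* = 44.3.
Substitute into dH/dt = 0: 0.387(1 - 44.3/110) = 0.015L*.
The bracket is 0.597, giving L* = 0.231/0.015 = 15.4.

H* ≈ 44.3, L* ≈ 15.4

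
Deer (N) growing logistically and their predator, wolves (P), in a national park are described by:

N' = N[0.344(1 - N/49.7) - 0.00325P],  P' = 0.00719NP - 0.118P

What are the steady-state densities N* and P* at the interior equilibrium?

From dP/dt = 0 with P > 0: 0.00719N* = 0.118, so N* = 16.4.
Substitute into dN/dt = 0: 0.344(1 - 16.4/49.7) = 0.00325P*.
The bracket is 0.67, giving P* = 0.23/0.00325 = 70.9.

N* ≈ 16.4, P* ≈ 70.9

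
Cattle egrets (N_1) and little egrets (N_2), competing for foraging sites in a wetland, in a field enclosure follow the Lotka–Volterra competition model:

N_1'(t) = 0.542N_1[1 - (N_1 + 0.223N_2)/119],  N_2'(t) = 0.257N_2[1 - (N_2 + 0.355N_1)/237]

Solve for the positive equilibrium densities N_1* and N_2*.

N_1* ≈ 71.8, N_2* ≈ 211

Setting both brackets to zero gives the nullclines N_1 + 0.223N_2 = 119 and 0.355N_1 + N_2 = 237.
Substituting N_2 = 237 - 0.355N_1 into the first: N_1(1 - 0.223·0.355) = 119 - 0.223·237.
So N_1* = 66.1/0.921 = 71.8, and then N_2* = 237 - 0.355·71.8 = 211.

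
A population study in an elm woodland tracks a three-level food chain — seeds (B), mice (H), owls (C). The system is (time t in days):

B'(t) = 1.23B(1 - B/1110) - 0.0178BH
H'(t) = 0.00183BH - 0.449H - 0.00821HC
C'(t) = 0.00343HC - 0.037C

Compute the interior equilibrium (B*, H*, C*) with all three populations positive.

From dC/dt = 0: 0.00343H* = 0.037, so H* = 10.8.
From dB/dt = 0: 1.23(1 - B*/1110) = 0.0178·10.8, giving B* = 1110·(1 - 0.156) = 937.
From dH/dt = 0: 0.00183·937 - 0.449 = 0.00821C*, so C* = 1.27/0.00821 = 154.

B* ≈ 937, H* ≈ 10.8, C* ≈ 154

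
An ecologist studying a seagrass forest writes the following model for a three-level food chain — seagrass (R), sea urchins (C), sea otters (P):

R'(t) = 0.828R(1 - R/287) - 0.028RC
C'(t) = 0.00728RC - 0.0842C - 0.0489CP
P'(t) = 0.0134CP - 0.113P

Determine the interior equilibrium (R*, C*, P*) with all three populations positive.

From dP/dt = 0: 0.0134C* = 0.113, so C* = 8.43.
From dR/dt = 0: 0.828(1 - R*/287) = 0.028·8.43, giving R* = 287·(1 - 0.285) = 205.
From dC/dt = 0: 0.00728·205 - 0.0842 = 0.0489P*, so P* = 1.41/0.0489 = 28.8.

R* ≈ 205, C* ≈ 8.43, P* ≈ 28.8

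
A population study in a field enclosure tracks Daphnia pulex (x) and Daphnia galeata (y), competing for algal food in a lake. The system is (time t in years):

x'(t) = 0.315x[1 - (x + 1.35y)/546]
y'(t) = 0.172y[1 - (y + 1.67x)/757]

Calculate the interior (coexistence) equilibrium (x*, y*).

x* ≈ 379, y* ≈ 123

Setting both brackets to zero gives the nullclines x + 1.35y = 546 and 1.67x + y = 757.
Substituting y = 757 - 1.67x into the first: x(1 - 1.35·1.67) = 546 - 1.35·757.
So x* = -476/-1.25 = 379, and then y* = 757 - 1.67·379 = 123.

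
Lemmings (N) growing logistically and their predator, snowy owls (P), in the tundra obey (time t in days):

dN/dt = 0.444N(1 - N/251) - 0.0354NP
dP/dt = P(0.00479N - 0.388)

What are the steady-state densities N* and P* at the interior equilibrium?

From dP/dt = 0 with P > 0: 0.00479N* = 0.388, so N* = 81.
Substitute into dN/dt = 0: 0.444(1 - 81/251) = 0.0354P*.
The bracket is 0.677, giving P* = 0.301/0.0354 = 8.49.

N* ≈ 81, P* ≈ 8.49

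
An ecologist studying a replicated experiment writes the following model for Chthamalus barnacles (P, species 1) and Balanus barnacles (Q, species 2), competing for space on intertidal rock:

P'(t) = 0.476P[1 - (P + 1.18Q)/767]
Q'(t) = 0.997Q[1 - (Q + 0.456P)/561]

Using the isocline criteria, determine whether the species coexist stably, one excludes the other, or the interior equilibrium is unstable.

Compare the nullcline intercepts: K1/α12 = 767/1.18 = 650 > K2 = 561; K2/α21 = 561/0.456 = 1230 > K1 = 767.
Since both inequalities hold, each species can invade when rare, so the interior equilibrium is stable.

stable coexistence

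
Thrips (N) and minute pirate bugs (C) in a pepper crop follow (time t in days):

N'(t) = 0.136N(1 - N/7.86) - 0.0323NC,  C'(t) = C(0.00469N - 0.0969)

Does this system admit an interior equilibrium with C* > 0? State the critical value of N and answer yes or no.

The predator equation gives dC/dt > 0 only when N > 0.0969/0.00469 = 20.7.
Without the predator, N → K = 7.86. Since 7.86 < 20.7, the predator cannot invade.

Threshold N = 20.7; K < 20.7, so no, the predator goes extinct.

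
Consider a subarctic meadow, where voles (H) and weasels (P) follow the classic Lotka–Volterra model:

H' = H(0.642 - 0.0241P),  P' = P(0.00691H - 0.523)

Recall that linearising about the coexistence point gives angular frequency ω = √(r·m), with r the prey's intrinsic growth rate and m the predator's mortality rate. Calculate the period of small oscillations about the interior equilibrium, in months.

T ≈ 10.8 months

Here r = 0.642 and m = 0.523, so r·m = 0.336.
ω = √0.336 = 0.579 per month, hence T = 2π/ω ≈ 10.8 months.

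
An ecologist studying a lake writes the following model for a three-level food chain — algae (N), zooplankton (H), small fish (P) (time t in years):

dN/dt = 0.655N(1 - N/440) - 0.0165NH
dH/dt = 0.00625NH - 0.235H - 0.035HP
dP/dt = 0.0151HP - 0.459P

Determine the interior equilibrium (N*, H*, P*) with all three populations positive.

N* ≈ 103, H* ≈ 30.4, P* ≈ 11.7

From dP/dt = 0: 0.0151H* = 0.459, so H* = 30.4.
From dN/dt = 0: 0.655(1 - N*/440) = 0.0165·30.4, giving N* = 440·(1 - 0.766) = 103.
From dH/dt = 0: 0.00625·103 - 0.235 = 0.035P*, so P* = 0.409/0.035 = 11.7.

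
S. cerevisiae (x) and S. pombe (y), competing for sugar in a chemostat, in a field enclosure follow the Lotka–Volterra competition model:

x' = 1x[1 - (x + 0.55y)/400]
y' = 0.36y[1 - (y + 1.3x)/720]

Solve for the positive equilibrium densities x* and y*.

Setting both brackets to zero gives the nullclines x + 0.55y = 400 and 1.3x + y = 720.
Substituting y = 720 - 1.3x into the first: x(1 - 0.55·1.3) = 400 - 0.55·720.
So x* = 4/0.285 = 14, and then y* = 720 - 1.3·14 = 702.

x* ≈ 14, y* ≈ 702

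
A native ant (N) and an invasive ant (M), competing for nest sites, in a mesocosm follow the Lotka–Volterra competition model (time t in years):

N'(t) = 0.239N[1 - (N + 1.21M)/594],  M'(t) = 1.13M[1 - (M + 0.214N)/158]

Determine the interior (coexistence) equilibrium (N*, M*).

Setting both brackets to zero gives the nullclines N + 1.21M = 594 and 0.214N + M = 158.
Substituting M = 158 - 0.214N into the first: N(1 - 1.21·0.214) = 594 - 1.21·158.
So N* = 403/0.741 = 544, and then M* = 158 - 0.214·544 = 41.7.

N* ≈ 544, M* ≈ 41.7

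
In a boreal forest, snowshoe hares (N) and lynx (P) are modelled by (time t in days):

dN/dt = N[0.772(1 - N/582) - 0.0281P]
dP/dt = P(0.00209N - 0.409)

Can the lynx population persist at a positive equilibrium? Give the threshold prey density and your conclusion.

The predator equation gives dP/dt > 0 only when N > 0.409/0.00209 = 196.
Without the predator, N → K = 582. Since 582 > 196, the predator can invade and persist.

Threshold N = 196; K > 196, so yes, the predator persists.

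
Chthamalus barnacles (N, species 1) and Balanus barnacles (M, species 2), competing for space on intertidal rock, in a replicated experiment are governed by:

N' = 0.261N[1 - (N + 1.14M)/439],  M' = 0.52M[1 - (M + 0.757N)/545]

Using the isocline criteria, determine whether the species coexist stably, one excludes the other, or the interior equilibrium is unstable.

species 2 excludes species 1

Compare the nullcline intercepts: K1/α12 = 439/1.14 = 385 < K2 = 545; K2/α21 = 545/0.757 = 720 > K1 = 439.
Since the inequalities point opposite ways, species 2 can invade but species 1 cannot.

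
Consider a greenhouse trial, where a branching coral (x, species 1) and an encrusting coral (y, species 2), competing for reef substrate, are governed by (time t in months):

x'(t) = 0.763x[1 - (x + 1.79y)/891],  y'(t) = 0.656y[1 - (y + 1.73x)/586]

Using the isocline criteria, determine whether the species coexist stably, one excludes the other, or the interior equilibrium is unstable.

unstable coexistence (outcome depends on initial conditions)

Compare the nullcline intercepts: K1/α12 = 891/1.79 = 498 < K2 = 586; K2/α21 = 586/1.73 = 339 < K1 = 891.
Since both are reversed, neither can invade when rare; the interior point is a saddle.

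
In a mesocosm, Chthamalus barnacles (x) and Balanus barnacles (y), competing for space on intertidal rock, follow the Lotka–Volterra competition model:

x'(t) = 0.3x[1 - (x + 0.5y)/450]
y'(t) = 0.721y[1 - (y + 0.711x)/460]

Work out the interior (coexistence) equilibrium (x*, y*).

x* ≈ 341, y* ≈ 217

Setting both brackets to zero gives the nullclines x + 0.5y = 450 and 0.711x + y = 460.
Substituting y = 460 - 0.711x into the first: x(1 - 0.5·0.711) = 450 - 0.5·460.
So x* = 220/0.645 = 341, and then y* = 460 - 0.711·341 = 217.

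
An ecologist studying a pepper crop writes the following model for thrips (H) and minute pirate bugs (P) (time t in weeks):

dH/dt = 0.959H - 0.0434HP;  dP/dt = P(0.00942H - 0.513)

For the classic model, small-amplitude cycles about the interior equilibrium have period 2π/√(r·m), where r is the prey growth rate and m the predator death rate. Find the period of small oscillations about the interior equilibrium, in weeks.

Here r = 0.959 and m = 0.513, so r·m = 0.492.
ω = √0.492 = 0.701 per week, hence T = 2π/ω ≈ 8.96 weeks.

T ≈ 8.96 weeks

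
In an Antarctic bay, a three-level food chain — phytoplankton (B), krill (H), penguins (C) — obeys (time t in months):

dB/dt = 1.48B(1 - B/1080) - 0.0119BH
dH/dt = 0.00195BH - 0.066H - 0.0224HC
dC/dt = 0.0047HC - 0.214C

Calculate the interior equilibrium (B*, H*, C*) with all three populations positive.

From dC/dt = 0: 0.0047H* = 0.214, so H* = 45.5.
From dB/dt = 0: 1.48(1 - B*/1080) = 0.0119·45.5, giving B* = 1080·(1 - 0.366) = 685.
From dH/dt = 0: 0.00195·685 - 0.066 = 0.0224C*, so C* = 1.27/0.0224 = 56.7.

B* ≈ 685, H* ≈ 45.5, C* ≈ 56.7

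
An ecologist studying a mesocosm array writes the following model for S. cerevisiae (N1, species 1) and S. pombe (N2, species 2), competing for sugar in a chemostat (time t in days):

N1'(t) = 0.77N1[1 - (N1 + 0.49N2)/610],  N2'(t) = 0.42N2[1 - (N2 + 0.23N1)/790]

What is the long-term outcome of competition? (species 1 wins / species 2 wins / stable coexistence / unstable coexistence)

stable coexistence

Compare the nullcline intercepts: K1/α12 = 610/0.49 = 1240 > K2 = 790; K2/α21 = 790/0.23 = 3430 > K1 = 610.
Since both inequalities hold, each species can invade when rare, so the interior equilibrium is stable.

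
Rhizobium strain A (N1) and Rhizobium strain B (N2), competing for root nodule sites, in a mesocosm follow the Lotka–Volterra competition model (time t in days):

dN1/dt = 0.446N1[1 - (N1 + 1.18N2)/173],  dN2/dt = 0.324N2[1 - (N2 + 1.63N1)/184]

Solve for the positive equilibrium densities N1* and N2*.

Setting both brackets to zero gives the nullclines N1 + 1.18N2 = 173 and 1.63N1 + N2 = 184.
Substituting N2 = 184 - 1.63N1 into the first: N1(1 - 1.18·1.63) = 173 - 1.18·184.
So N1* = -44.1/-0.923 = 47.8, and then N2* = 184 - 1.63·47.8 = 106.

N1* ≈ 47.8, N2* ≈ 106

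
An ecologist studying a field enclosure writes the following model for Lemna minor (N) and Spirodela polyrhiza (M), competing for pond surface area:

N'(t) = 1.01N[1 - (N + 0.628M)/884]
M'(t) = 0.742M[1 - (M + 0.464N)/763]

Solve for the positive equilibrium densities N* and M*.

N* ≈ 571, M* ≈ 498

Setting both brackets to zero gives the nullclines N + 0.628M = 884 and 0.464N + M = 763.
Substituting M = 763 - 0.464N into the first: N(1 - 0.628·0.464) = 884 - 0.628·763.
So N* = 405/0.709 = 571, and then M* = 763 - 0.464·571 = 498.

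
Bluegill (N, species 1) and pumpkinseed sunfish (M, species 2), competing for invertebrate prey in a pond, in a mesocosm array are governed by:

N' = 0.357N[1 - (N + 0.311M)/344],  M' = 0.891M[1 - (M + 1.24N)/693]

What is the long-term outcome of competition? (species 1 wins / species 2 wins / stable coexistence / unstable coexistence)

stable coexistence

Compare the nullcline intercepts: K1/α12 = 344/0.311 = 1110 > K2 = 693; K2/α21 = 693/1.24 = 559 > K1 = 344.
Since both inequalities hold, each species can invade when rare, so the interior equilibrium is stable.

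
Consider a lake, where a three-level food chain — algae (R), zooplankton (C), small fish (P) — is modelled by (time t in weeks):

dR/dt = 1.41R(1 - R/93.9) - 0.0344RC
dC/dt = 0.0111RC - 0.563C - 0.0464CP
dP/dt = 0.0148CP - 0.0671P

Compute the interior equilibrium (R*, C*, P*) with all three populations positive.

From dP/dt = 0: 0.0148C* = 0.0671, so C* = 4.53.
From dR/dt = 0: 1.41(1 - R*/93.9) = 0.0344·4.53, giving R* = 93.9·(1 - 0.111) = 83.5.
From dC/dt = 0: 0.0111·83.5 - 0.563 = 0.0464P*, so P* = 0.364/0.0464 = 7.84.

R* ≈ 83.5, C* ≈ 4.53, P* ≈ 7.84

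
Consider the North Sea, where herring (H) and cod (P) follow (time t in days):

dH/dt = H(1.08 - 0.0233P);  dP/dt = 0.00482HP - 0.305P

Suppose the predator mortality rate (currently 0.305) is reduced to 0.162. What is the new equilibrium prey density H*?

At the interior fixed point, setting dP/dt = 0 with P > 0 fixes H* = (predator death rate)/(HP coefficient) — independent of the other coefficients.
With the change, H* = 0.162/0.00482 = 33.6; it falls from 63.3.

H* ≈ 33.6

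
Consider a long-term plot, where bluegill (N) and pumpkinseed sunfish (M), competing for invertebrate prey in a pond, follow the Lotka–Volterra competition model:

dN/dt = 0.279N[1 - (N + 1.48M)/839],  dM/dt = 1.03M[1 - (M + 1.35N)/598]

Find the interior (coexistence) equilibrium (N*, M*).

Setting both brackets to zero gives the nullclines N + 1.48M = 839 and 1.35N + M = 598.
Substituting M = 598 - 1.35N into the first: N(1 - 1.48·1.35) = 839 - 1.48·598.
So N* = -46/-0.998 = 46.1, and then M* = 598 - 1.35·46.1 = 536.

N* ≈ 46.1, M* ≈ 536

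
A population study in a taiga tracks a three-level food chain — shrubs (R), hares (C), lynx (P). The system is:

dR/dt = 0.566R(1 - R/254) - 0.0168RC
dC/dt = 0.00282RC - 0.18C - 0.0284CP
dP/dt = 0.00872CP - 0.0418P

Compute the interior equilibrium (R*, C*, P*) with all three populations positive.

R* ≈ 218, C* ≈ 4.79, P* ≈ 15.3

From dP/dt = 0: 0.00872C* = 0.0418, so C* = 4.79.
From dR/dt = 0: 0.566(1 - R*/254) = 0.0168·4.79, giving R* = 254·(1 - 0.142) = 218.
From dC/dt = 0: 0.00282·218 - 0.18 = 0.0284P*, so P* = 0.434/0.0284 = 15.3.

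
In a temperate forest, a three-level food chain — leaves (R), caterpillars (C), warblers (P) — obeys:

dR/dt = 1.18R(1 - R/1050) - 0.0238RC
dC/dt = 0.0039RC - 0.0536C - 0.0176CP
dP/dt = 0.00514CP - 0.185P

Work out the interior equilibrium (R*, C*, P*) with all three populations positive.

R* ≈ 288, C* ≈ 36, P* ≈ 60.7

From dP/dt = 0: 0.00514C* = 0.185, so C* = 36.
From dR/dt = 0: 1.18(1 - R*/1050) = 0.0238·36, giving R* = 1050·(1 - 0.726) = 288.
From dC/dt = 0: 0.0039·288 - 0.0536 = 0.0176P*, so P* = 1.07/0.0176 = 60.7.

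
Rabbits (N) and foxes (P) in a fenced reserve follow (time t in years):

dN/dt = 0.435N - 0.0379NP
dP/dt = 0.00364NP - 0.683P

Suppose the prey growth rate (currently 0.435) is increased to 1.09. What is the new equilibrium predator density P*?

At the interior fixed point, setting dN/dt = 0 with N > 0 fixes P* = (prey growth rate)/(NP coefficient) — independent of the other coefficients.
With the change, P* = 1.09/0.0379 = 28.8; it rises from 11.5.

P* ≈ 28.8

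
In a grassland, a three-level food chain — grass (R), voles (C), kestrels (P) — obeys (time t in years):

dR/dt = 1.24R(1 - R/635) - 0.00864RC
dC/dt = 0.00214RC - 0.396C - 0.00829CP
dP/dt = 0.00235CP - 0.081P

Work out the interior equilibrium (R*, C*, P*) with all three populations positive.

R* ≈ 482, C* ≈ 34.5, P* ≈ 76.8

From dP/dt = 0: 0.00235C* = 0.081, so C* = 34.5.
From dR/dt = 0: 1.24(1 - R*/635) = 0.00864·34.5, giving R* = 635·(1 - 0.24) = 482.
From dC/dt = 0: 0.00214·482 - 0.396 = 0.00829P*, so P* = 0.637/0.00829 = 76.8.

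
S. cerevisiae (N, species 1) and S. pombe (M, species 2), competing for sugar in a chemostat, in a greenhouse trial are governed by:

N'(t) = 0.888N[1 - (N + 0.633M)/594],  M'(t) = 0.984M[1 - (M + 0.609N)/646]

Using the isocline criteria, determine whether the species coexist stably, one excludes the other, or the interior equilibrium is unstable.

stable coexistence

Compare the nullcline intercepts: K1/α12 = 594/0.633 = 938 > K2 = 646; K2/α21 = 646/0.609 = 1060 > K1 = 594.
Since both inequalities hold, each species can invade when rare, so the interior equilibrium is stable.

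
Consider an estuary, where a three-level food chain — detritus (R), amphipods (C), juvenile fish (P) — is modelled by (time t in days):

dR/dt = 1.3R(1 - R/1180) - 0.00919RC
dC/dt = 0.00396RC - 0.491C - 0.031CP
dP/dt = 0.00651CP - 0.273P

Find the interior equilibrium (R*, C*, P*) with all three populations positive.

R* ≈ 830, C* ≈ 41.9, P* ≈ 90.2

From dP/dt = 0: 0.00651C* = 0.273, so C* = 41.9.
From dR/dt = 0: 1.3(1 - R*/1180) = 0.00919·41.9, giving R* = 1180·(1 - 0.296) = 830.
From dC/dt = 0: 0.00396·830 - 0.491 = 0.031P*, so P* = 2.8/0.031 = 90.2.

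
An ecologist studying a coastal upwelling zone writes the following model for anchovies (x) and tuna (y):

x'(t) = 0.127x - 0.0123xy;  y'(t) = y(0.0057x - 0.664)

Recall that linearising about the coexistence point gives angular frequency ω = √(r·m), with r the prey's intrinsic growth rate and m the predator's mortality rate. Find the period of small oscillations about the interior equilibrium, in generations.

Here r = 0.127 and m = 0.664, so r·m = 0.0843.
ω = √0.0843 = 0.29 per generation, hence T = 2π/ω ≈ 21.6 generations.

T ≈ 21.6 generations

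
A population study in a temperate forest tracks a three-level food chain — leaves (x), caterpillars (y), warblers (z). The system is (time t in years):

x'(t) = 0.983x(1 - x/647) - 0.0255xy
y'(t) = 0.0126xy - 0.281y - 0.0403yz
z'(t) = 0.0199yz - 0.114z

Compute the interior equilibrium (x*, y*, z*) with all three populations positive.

x* ≈ 551, y* ≈ 5.73, z* ≈ 165

From dz/dt = 0: 0.0199y* = 0.114, so y* = 5.73.
From dx/dt = 0: 0.983(1 - x*/647) = 0.0255·5.73, giving x* = 647·(1 - 0.149) = 551.
From dy/dt = 0: 0.0126·551 - 0.281 = 0.0403z*, so z* = 6.66/0.0403 = 165.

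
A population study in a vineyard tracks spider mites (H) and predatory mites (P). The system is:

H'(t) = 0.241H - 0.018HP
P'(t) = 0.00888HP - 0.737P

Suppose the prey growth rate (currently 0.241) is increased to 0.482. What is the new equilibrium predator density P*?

At the interior fixed point, setting dH/dt = 0 with H > 0 fixes P* = (prey growth rate)/(HP coefficient) — independent of the other coefficients.
With the change, P* = 0.482/0.018 = 26.8; it rises from 13.4.

P* ≈ 26.8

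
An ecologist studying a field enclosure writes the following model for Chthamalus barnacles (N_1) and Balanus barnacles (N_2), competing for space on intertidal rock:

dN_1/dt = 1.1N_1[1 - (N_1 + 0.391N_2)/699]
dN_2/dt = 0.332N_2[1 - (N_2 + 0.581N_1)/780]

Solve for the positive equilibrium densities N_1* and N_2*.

Setting both brackets to zero gives the nullclines N_1 + 0.391N_2 = 699 and 0.581N_1 + N_2 = 780.
Substituting N_2 = 780 - 0.581N_1 into the first: N_1(1 - 0.391·0.581) = 699 - 0.391·780.
So N_1* = 394/0.773 = 510, and then N_2* = 780 - 0.581·510 = 484.

N_1* ≈ 510, N_2* ≈ 484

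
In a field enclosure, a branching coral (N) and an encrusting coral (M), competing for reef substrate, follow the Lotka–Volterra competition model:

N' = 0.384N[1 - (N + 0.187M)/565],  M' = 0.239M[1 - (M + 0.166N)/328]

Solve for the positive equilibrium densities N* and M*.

Setting both brackets to zero gives the nullclines N + 0.187M = 565 and 0.166N + M = 328.
Substituting M = 328 - 0.166N into the first: N(1 - 0.187·0.166) = 565 - 0.187·328.
So N* = 504/0.969 = 520, and then M* = 328 - 0.166·520 = 242.

N* ≈ 520, M* ≈ 242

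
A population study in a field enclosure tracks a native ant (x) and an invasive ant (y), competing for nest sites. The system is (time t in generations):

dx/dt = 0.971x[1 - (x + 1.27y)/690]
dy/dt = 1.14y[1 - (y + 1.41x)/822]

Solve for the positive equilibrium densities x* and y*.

Setting both brackets to zero gives the nullclines x + 1.27y = 690 and 1.41x + y = 822.
Substituting y = 822 - 1.41x into the first: x(1 - 1.27·1.41) = 690 - 1.27·822.
So x* = -354/-0.791 = 448, and then y* = 822 - 1.41·448 = 191.

x* ≈ 448, y* ≈ 191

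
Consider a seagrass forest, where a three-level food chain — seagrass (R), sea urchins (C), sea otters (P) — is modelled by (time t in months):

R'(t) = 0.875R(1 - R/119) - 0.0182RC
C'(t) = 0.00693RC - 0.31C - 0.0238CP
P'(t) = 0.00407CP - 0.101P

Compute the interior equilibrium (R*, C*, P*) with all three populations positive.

From dP/dt = 0: 0.00407C* = 0.101, so C* = 24.8.
From dR/dt = 0: 0.875(1 - R*/119) = 0.0182·24.8, giving R* = 119·(1 - 0.516) = 57.6.
From dC/dt = 0: 0.00693·57.6 - 0.31 = 0.0238P*, so P* = 0.089/0.0238 = 3.74.

R* ≈ 57.6, C* ≈ 24.8, P* ≈ 3.74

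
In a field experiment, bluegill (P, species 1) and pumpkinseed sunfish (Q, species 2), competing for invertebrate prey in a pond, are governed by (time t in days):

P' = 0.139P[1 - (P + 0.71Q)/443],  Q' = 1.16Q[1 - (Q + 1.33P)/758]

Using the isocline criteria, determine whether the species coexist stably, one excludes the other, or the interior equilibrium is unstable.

Compare the nullcline intercepts: K1/α12 = 443/0.71 = 624 < K2 = 758; K2/α21 = 758/1.33 = 570 > K1 = 443.
Since the inequalities point opposite ways, species 2 can invade but species 1 cannot.

species 2 excludes species 1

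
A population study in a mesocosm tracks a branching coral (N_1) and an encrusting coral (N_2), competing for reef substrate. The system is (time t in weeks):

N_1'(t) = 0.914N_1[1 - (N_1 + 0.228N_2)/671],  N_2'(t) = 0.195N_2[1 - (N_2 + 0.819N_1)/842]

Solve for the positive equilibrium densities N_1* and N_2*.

Setting both brackets to zero gives the nullclines N_1 + 0.228N_2 = 671 and 0.819N_1 + N_2 = 842.
Substituting N_2 = 842 - 0.819N_1 into the first: N_1(1 - 0.228·0.819) = 671 - 0.228·842.
So N_1* = 479/0.813 = 589, and then N_2* = 842 - 0.819·589 = 360.

N_1* ≈ 589, N_2* ≈ 360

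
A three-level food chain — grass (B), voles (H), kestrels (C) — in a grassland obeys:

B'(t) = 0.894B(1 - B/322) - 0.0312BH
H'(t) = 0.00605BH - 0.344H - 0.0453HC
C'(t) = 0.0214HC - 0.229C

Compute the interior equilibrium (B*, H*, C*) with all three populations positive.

From dC/dt = 0: 0.0214H* = 0.229, so H* = 10.7.
From dB/dt = 0: 0.894(1 - B*/322) = 0.0312·10.7, giving B* = 322·(1 - 0.373) = 202.
From dH/dt = 0: 0.00605·202 - 0.344 = 0.0453C*, so C* = 0.877/0.0453 = 19.4.

B* ≈ 202, H* ≈ 10.7, C* ≈ 19.4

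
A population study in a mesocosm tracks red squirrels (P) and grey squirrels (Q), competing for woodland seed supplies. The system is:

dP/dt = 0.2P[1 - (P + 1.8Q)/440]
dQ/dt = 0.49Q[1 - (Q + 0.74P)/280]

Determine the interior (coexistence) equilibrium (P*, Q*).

P* ≈ 193, Q* ≈ 137

Setting both brackets to zero gives the nullclines P + 1.8Q = 440 and 0.74P + Q = 280.
Substituting Q = 280 - 0.74P into the first: P(1 - 1.8·0.74) = 440 - 1.8·280.
So P* = -64/-0.332 = 193, and then Q* = 280 - 0.74·193 = 137.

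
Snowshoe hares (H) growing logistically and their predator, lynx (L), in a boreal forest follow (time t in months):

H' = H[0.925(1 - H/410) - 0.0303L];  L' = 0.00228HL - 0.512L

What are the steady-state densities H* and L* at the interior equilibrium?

H* ≈ 225, L* ≈ 13.8

From dL/dt = 0 with L > 0: 0.00228H* = 0.512, so H* = 225.
Substitute into dH/dt = 0: 0.925(1 - 225/410) = 0.0303L*.
The bracket is 0.452, giving L* = 0.418/0.0303 = 13.8.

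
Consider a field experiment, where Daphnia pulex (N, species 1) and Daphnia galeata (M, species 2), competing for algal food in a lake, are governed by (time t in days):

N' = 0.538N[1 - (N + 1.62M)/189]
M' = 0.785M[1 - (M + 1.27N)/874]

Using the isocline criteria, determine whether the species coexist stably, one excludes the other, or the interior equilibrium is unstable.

Compare the nullcline intercepts: K1/α12 = 189/1.62 = 117 < K2 = 874; K2/α21 = 874/1.27 = 688 > K1 = 189.
Since the inequalities point opposite ways, species 2 can invade but species 1 cannot.

species 2 excludes species 1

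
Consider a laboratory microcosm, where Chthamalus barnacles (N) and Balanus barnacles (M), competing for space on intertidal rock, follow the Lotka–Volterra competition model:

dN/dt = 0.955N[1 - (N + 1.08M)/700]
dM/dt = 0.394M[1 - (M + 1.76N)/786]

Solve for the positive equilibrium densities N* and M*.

N* ≈ 165, M* ≈ 495

Setting both brackets to zero gives the nullclines N + 1.08M = 700 and 1.76N + M = 786.
Substituting M = 786 - 1.76N into the first: N(1 - 1.08·1.76) = 700 - 1.08·786.
So N* = -149/-0.901 = 165, and then M* = 786 - 1.76·165 = 495.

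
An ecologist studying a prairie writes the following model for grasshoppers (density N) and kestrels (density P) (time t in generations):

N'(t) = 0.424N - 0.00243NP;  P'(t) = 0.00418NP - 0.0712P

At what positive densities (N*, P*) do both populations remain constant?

Set dP/dt = 0 with P > 0: 0.00418N - 0.0712 = 0, so N* = 0.0712/0.00418 = 17.
Set dN/dt = 0 with N > 0: 0.424 - 0.00243P = 0, so P* = 0.424/0.00243 = 174.

N* ≈ 17, P* ≈ 174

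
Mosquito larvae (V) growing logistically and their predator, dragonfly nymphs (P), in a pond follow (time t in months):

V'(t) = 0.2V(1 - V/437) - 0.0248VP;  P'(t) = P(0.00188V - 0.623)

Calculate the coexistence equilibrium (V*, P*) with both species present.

V* ≈ 331, P* ≈ 1.95

From dP/dt = 0 with P > 0: 0.00188V* = 0.623, so V* = 331.
Substitute into dV/dt = 0: 0.2(1 - 331/437) = 0.0248P*.
The bracket is 0.242, giving P* = 0.0483/0.0248 = 1.95.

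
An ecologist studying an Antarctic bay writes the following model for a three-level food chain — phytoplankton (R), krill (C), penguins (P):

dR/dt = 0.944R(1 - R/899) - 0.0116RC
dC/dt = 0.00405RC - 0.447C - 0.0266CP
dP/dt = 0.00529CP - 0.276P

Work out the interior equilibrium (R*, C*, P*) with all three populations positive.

From dP/dt = 0: 0.00529C* = 0.276, so C* = 52.2.
From dR/dt = 0: 0.944(1 - R*/899) = 0.0116·52.2, giving R* = 899·(1 - 0.641) = 323.
From dC/dt = 0: 0.00405·323 - 0.447 = 0.0266P*, so P* = 0.86/0.0266 = 32.3.

R* ≈ 323, C* ≈ 52.2, P* ≈ 32.3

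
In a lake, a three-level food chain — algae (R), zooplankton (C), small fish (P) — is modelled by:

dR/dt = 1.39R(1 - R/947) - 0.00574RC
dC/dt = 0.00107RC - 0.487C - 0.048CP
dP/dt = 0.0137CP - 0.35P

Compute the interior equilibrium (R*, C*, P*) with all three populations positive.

From dP/dt = 0: 0.0137C* = 0.35, so C* = 25.5.
From dR/dt = 0: 1.39(1 - R*/947) = 0.00574·25.5, giving R* = 947·(1 - 0.105) = 847.
From dC/dt = 0: 0.00107·847 - 0.487 = 0.048P*, so P* = 0.419/0.048 = 8.74.

R* ≈ 847, C* ≈ 25.5, P* ≈ 8.74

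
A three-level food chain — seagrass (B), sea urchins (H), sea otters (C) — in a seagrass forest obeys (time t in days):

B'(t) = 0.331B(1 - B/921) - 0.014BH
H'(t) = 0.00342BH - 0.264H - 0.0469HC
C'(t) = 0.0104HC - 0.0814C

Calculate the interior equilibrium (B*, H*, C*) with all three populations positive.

B* ≈ 616, H* ≈ 7.83, C* ≈ 39.3

From dC/dt = 0: 0.0104H* = 0.0814, so H* = 7.83.
From dB/dt = 0: 0.331(1 - B*/921) = 0.014·7.83, giving B* = 921·(1 - 0.331) = 616.
From dH/dt = 0: 0.00342·616 - 0.264 = 0.0469C*, so C* = 1.84/0.0469 = 39.3.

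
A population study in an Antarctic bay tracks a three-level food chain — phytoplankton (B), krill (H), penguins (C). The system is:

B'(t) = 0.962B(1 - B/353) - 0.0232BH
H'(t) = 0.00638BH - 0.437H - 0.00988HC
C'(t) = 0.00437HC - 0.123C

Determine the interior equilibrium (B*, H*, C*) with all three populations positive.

B* ≈ 113, H* ≈ 28.1, C* ≈ 29

From dC/dt = 0: 0.00437H* = 0.123, so H* = 28.1.
From dB/dt = 0: 0.962(1 - B*/353) = 0.0232·28.1, giving B* = 353·(1 - 0.679) = 113.
From dH/dt = 0: 0.00638·113 - 0.437 = 0.00988C*, so C* = 0.286/0.00988 = 29.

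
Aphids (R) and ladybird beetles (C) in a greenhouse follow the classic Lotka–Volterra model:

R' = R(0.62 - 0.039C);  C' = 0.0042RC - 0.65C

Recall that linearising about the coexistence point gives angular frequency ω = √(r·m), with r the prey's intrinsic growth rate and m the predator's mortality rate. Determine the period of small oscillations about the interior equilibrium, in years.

T ≈ 9.9 years

Here r = 0.62 and m = 0.65, so r·m = 0.403.
ω = √0.403 = 0.635 per year, hence T = 2π/ω ≈ 9.9 years.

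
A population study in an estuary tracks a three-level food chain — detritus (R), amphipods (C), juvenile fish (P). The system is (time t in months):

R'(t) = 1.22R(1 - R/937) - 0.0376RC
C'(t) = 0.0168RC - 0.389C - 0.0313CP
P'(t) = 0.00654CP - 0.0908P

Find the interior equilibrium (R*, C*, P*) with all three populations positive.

From dP/dt = 0: 0.00654C* = 0.0908, so C* = 13.9.
From dR/dt = 0: 1.22(1 - R*/937) = 0.0376·13.9, giving R* = 937·(1 - 0.428) = 536.
From dC/dt = 0: 0.0168·536 - 0.389 = 0.0313P*, so P* = 8.62/0.0313 = 275.

R* ≈ 536, C* ≈ 13.9, P* ≈ 275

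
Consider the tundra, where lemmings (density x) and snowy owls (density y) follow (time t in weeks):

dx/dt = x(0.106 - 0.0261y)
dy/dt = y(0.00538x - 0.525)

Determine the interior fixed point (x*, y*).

x* ≈ 97.6, y* ≈ 4.06

Set dy/dt = 0 with y > 0: 0.00538x - 0.525 = 0, so x* = 0.525/0.00538 = 97.6.
Set dx/dt = 0 with x > 0: 0.106 - 0.0261y = 0, so y* = 0.106/0.0261 = 4.06.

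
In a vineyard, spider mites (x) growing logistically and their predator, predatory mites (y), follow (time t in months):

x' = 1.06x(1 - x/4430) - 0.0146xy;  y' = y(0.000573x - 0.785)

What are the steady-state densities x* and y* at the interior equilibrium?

x* ≈ 1370, y* ≈ 50.2

From dy/dt = 0 with y > 0: 0.000573x* = 0.785, so x* = 1370.
Substitute into dx/dt = 0: 1.06(1 - 1370/4430) = 0.0146y*.
The bracket is 0.691, giving y* = 0.732/0.0146 = 50.2.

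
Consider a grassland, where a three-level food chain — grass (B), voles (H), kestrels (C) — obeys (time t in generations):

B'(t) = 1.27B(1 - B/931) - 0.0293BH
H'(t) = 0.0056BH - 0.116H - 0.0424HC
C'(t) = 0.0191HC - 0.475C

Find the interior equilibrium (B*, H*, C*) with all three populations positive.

B* ≈ 397, H* ≈ 24.9, C* ≈ 49.7

From dC/dt = 0: 0.0191H* = 0.475, so H* = 24.9.
From dB/dt = 0: 1.27(1 - B*/931) = 0.0293·24.9, giving B* = 931·(1 - 0.574) = 397.
From dH/dt = 0: 0.0056·397 - 0.116 = 0.0424C*, so C* = 2.11/0.0424 = 49.7.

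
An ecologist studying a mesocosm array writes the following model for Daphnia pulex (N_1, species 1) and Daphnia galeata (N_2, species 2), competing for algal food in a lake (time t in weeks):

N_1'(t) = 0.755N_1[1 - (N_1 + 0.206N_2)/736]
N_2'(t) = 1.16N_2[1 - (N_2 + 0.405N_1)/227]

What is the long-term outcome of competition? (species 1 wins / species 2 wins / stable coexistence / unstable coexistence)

species 1 excludes species 2

Compare the nullcline intercepts: K1/α12 = 736/0.206 = 3570 > K2 = 227; K2/α21 = 227/0.405 = 560 < K1 = 736.
Since the inequalities point opposite ways, species 1 can invade but species 2 cannot.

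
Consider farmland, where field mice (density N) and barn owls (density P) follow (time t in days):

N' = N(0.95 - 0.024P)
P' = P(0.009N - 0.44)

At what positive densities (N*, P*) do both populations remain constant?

N* ≈ 48.9, P* ≈ 39.6

Set dP/dt = 0 with P > 0: 0.009N - 0.44 = 0, so N* = 0.44/0.009 = 48.9.
Set dN/dt = 0 with N > 0: 0.95 - 0.024P = 0, so P* = 0.95/0.024 = 39.6.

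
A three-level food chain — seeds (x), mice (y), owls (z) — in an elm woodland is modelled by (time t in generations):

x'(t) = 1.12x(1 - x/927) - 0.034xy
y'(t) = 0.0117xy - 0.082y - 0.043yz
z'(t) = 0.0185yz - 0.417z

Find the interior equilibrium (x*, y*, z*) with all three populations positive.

x* ≈ 293, y* ≈ 22.5, z* ≈ 77.7

From dz/dt = 0: 0.0185y* = 0.417, so y* = 22.5.
From dx/dt = 0: 1.12(1 - x*/927) = 0.034·22.5, giving x* = 927·(1 - 0.684) = 293.
From dy/dt = 0: 0.0117·293 - 0.082 = 0.043z*, so z* = 3.34/0.043 = 77.7.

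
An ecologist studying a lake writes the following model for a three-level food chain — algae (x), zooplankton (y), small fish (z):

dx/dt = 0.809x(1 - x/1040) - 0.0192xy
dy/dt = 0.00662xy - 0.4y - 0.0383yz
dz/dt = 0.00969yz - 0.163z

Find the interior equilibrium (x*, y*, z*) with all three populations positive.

From dz/dt = 0: 0.00969y* = 0.163, so y* = 16.8.
From dx/dt = 0: 0.809(1 - x*/1040) = 0.0192·16.8, giving x* = 1040·(1 - 0.399) = 625.
From dy/dt = 0: 0.00662·625 - 0.4 = 0.0383z*, so z* = 3.74/0.0383 = 97.6.

x* ≈ 625, y* ≈ 16.8, z* ≈ 97.6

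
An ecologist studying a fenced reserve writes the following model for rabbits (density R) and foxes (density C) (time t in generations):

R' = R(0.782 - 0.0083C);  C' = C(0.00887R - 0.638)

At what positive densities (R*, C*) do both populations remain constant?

Set dC/dt = 0 with C > 0: 0.00887R - 0.638 = 0, so R* = 0.638/0.00887 = 71.9.
Set dR/dt = 0 with R > 0: 0.782 - 0.0083C = 0, so C* = 0.782/0.0083 = 94.2.

R* ≈ 71.9, C* ≈ 94.2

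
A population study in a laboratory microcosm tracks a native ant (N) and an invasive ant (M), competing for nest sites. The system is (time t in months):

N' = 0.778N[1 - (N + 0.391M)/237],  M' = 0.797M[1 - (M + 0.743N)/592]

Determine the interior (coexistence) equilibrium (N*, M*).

N* ≈ 7.79, M* ≈ 586

Setting both brackets to zero gives the nullclines N + 0.391M = 237 and 0.743N + M = 592.
Substituting M = 592 - 0.743N into the first: N(1 - 0.391·0.743) = 237 - 0.391·592.
So N* = 5.53/0.709 = 7.79, and then M* = 592 - 0.743·7.79 = 586.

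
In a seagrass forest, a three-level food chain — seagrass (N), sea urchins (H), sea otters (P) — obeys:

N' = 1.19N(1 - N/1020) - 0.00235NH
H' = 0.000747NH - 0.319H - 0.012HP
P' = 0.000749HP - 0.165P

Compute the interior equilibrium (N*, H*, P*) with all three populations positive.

From dP/dt = 0: 0.000749H* = 0.165, so H* = 220.
From dN/dt = 0: 1.19(1 - N*/1020) = 0.00235·220, giving N* = 1020·(1 - 0.435) = 576.
From dH/dt = 0: 0.000747·576 - 0.319 = 0.012P*, so P* = 0.111/0.012 = 9.29.

N* ≈ 576, H* ≈ 220, P* ≈ 9.29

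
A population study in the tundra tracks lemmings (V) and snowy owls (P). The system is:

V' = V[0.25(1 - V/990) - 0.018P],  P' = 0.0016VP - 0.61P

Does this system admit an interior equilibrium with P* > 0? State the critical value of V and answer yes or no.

Threshold V = 381; K > 381, so yes, the predator persists.

The predator equation gives dP/dt > 0 only when V > 0.61/0.0016 = 381.
Without the predator, V → K = 990. Since 990 > 381, the predator can invade and persist.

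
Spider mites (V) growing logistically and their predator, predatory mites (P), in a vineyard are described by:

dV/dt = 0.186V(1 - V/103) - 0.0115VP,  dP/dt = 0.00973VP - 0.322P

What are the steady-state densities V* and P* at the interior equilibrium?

V* ≈ 33.1, P* ≈ 11

From dP/dt = 0 with P > 0: 0.00973V* = 0.322, so V* = 33.1.
Substitute into dV/dt = 0: 0.186(1 - 33.1/103) = 0.0115P*.
The bracket is 0.679, giving P* = 0.126/0.0115 = 11.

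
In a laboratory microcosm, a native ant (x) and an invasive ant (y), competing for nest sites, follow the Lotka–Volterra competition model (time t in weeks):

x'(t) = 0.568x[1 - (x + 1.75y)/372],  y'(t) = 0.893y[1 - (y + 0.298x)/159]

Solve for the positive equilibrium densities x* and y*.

Setting both brackets to zero gives the nullclines x + 1.75y = 372 and 0.298x + y = 159.
Substituting y = 159 - 0.298x into the first: x(1 - 1.75·0.298) = 372 - 1.75·159.
So x* = 93.8/0.479 = 196, and then y* = 159 - 0.298·196 = 101.

x* ≈ 196, y* ≈ 101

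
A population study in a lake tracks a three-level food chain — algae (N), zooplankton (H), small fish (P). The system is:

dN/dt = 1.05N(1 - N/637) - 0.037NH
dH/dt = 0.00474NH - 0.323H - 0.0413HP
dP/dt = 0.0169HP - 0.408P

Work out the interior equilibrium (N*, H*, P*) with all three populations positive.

From dP/dt = 0: 0.0169H* = 0.408, so H* = 24.1.
From dN/dt = 0: 1.05(1 - N*/637) = 0.037·24.1, giving N* = 637·(1 - 0.851) = 95.1.
From dH/dt = 0: 0.00474·95.1 - 0.323 = 0.0413P*, so P* = 0.128/0.0413 = 3.09.

N* ≈ 95.1, H* ≈ 24.1, P* ≈ 3.09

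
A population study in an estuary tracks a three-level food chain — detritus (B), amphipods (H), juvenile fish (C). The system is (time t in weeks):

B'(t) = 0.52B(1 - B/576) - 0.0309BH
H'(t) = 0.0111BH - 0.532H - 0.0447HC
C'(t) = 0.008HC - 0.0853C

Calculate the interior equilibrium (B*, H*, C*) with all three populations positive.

B* ≈ 211, H* ≈ 10.7, C* ≈ 40.5

From dC/dt = 0: 0.008H* = 0.0853, so H* = 10.7.
From dB/dt = 0: 0.52(1 - B*/576) = 0.0309·10.7, giving B* = 576·(1 - 0.634) = 211.
From dH/dt = 0: 0.0111·211 - 0.532 = 0.0447C*, so C* = 1.81/0.0447 = 40.5.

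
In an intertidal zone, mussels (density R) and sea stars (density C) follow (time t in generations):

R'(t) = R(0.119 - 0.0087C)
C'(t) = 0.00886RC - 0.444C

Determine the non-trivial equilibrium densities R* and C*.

R* ≈ 50.1, C* ≈ 13.7

Set dC/dt = 0 with C > 0: 0.00886R - 0.444 = 0, so R* = 0.444/0.00886 = 50.1.
Set dR/dt = 0 with R > 0: 0.119 - 0.0087C = 0, so C* = 0.119/0.0087 = 13.7.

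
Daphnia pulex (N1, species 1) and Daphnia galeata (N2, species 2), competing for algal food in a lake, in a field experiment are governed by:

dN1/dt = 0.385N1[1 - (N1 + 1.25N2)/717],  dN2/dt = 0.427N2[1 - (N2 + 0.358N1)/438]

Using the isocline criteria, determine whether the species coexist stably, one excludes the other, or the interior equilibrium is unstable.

stable coexistence

Compare the nullcline intercepts: K1/α12 = 717/1.25 = 574 > K2 = 438; K2/α21 = 438/0.358 = 1220 > K1 = 717.
Since both inequalities hold, each species can invade when rare, so the interior equilibrium is stable.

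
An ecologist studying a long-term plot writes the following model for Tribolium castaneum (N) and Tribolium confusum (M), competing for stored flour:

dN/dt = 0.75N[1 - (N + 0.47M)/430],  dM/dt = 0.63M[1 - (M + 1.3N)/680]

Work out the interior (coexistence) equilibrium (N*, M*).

N* ≈ 284, M* ≈ 311

Setting both brackets to zero gives the nullclines N + 0.47M = 430 and 1.3N + M = 680.
Substituting M = 680 - 1.3N into the first: N(1 - 0.47·1.3) = 430 - 0.47·680.
So N* = 110/0.389 = 284, and then M* = 680 - 1.3·284 = 311.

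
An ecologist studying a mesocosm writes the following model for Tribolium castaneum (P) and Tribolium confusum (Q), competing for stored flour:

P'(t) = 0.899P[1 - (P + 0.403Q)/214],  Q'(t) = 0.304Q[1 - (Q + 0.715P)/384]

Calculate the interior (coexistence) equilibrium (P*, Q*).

Setting both brackets to zero gives the nullclines P + 0.403Q = 214 and 0.715P + Q = 384.
Substituting Q = 384 - 0.715P into the first: P(1 - 0.403·0.715) = 214 - 0.403·384.
So P* = 59.2/0.712 = 83.2, and then Q* = 384 - 0.715·83.2 = 324.

P* ≈ 83.2, Q* ≈ 324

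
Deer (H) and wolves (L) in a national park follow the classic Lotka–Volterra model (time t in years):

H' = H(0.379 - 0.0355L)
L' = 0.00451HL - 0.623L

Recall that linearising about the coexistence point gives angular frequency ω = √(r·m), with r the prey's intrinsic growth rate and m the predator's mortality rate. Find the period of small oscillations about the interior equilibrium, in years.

T ≈ 12.9 years

Here r = 0.379 and m = 0.623, so r·m = 0.236.
ω = √0.236 = 0.486 per year, hence T = 2π/ω ≈ 12.9 years.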